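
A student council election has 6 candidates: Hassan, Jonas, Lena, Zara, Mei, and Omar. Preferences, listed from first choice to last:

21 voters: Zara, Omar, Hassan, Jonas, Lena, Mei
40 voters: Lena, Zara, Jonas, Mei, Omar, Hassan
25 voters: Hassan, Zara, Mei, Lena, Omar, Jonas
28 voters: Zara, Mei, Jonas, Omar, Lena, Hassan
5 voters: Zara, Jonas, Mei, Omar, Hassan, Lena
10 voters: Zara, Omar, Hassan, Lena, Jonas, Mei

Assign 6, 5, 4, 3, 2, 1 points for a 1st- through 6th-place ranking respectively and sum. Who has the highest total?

Zara

Hassan: 21·4 + 40·1 + 25·6 + 28·1 + 5·2 + 10·4 = 352
Jonas: 21·3 + 40·4 + 25·1 + 28·4 + 5·5 + 10·2 = 405
Lena: 21·2 + 40·6 + 25·3 + 28·2 + 5·1 + 10·3 = 448
Zara: 21·6 + 40·5 + 25·5 + 28·6 + 5·6 + 10·6 = 709
Mei: 21·1 + 40·3 + 25·4 + 28·5 + 5·4 + 10·1 = 411
Omar: 21·5 + 40·2 + 25·2 + 28·3 + 5·3 + 10·5 = 384
Zara has the highest Borda score (709).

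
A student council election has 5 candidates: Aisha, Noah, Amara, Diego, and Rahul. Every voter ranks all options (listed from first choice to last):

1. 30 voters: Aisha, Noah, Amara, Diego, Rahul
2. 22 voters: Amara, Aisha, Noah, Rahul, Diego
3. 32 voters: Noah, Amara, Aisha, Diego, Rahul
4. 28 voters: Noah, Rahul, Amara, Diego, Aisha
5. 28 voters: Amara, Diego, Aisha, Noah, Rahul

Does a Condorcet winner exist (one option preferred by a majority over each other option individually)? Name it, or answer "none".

none

Checking pairwise contests:
Amara beats Aisha 110–30.
Aisha beats Noah 80–60.
Noah beats Amara 90–50.
Aisha beats Diego 84–56.
Aisha beats Rahul 112–28.
Every option loses at least one head-to-head, so there is no Condorcet winner.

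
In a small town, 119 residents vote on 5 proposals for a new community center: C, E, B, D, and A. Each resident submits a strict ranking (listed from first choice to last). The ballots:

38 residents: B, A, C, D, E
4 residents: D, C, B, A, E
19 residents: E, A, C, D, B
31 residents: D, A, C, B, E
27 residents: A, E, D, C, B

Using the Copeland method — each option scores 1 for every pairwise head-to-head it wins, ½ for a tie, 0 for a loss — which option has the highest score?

A

C: beats E and B; loses to D and A → score 2.
E: loses to C, B, D, and A → score 0.
B: beats E; loses to C, D, and A → score 1.
D: beats C, E, and B; loses to A → score 3.
A: beats C, E, B, and D → score 4.
A has the best pairwise record.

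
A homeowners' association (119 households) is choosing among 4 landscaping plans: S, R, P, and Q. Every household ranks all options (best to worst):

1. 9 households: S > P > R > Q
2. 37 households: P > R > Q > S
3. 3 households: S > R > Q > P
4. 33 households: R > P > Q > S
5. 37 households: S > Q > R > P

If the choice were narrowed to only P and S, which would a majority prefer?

Voters preferring P to S: 70; preferring S to P: 49.
P wins the head-to-head.

P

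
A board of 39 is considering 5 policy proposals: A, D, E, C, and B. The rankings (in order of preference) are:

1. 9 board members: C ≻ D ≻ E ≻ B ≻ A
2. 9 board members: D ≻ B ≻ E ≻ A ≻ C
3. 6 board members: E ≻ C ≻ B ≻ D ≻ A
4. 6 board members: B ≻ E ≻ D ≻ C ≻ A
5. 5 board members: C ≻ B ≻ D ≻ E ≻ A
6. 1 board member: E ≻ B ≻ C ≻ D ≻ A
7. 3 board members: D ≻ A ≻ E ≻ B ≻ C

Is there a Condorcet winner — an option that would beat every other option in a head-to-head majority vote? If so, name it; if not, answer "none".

Checking pairwise contests:
D beats A 39–0.
C beats D 21–18.
D beats E 26–13.
E beats C 25–14.
D beats B 21–18.
Every option loses at least one head-to-head, so there is no Condorcet winner.

none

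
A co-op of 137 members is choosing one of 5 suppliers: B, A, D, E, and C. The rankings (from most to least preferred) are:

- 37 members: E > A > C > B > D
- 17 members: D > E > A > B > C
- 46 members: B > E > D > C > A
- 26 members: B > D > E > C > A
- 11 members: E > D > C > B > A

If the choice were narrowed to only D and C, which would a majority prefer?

D

Voters preferring D to C: 100; preferring C to D: 37.
D wins the head-to-head.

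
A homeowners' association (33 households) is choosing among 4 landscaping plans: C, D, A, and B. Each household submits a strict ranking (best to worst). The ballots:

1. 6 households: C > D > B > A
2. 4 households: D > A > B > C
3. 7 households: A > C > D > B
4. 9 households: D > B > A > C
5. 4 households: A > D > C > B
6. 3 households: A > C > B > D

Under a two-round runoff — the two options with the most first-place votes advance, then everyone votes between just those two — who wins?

Round 1 first-place votes: C 6, D 13, A 14, B 0.
A and D advance.
Runoff: A is preferred to D by 14 voters; D by 19.
D wins the runoff.

D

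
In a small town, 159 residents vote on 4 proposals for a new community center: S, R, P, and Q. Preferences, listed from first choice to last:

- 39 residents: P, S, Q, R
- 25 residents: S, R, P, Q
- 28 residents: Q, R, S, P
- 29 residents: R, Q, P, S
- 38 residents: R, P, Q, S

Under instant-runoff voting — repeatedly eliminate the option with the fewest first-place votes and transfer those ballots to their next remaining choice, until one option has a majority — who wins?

Round 1: S 25, R 67, P 39, Q 28. Eliminate S.
Round 2: R 92, P 39, Q 28. R has a majority.

R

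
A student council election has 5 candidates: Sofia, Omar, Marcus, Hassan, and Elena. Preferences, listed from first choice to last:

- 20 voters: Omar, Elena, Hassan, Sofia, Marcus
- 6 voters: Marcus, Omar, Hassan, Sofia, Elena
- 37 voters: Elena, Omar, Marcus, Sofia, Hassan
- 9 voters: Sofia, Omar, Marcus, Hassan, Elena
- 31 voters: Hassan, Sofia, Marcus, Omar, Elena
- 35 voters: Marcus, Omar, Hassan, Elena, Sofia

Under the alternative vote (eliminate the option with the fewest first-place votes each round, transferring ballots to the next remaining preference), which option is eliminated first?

Sofia

Round 1: Sofia 9, Omar 20, Marcus 41, Hassan 31, Elena 37. Eliminate Sofia.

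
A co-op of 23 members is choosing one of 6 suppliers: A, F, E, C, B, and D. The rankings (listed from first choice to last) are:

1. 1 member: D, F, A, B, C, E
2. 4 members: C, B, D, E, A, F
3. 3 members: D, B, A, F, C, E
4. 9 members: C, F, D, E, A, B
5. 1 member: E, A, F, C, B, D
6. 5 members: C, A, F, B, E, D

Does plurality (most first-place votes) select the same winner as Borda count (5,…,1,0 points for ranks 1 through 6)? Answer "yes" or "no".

Plurality — first-place votes: A 0, F 0, E 1, C 18, B 0, D 4. Winner: C.
Borda — scores: A 49, F 64, E 36, C 96, B 41, D 59. Winner: C.
The two methods agree.

yes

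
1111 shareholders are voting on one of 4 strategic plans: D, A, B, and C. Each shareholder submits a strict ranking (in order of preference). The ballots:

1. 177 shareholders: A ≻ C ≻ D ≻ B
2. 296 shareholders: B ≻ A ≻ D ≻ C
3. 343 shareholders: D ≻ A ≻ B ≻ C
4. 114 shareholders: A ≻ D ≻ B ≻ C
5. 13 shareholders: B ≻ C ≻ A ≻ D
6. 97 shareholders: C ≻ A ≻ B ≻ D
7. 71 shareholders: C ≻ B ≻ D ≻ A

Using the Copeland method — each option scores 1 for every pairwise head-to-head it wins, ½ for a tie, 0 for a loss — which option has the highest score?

A

D: beats B and C; loses to A → score 2.
A: beats D, B, and C → score 3.
B: beats C; loses to D and A → score 1.
C: loses to D, A, and B → score 0.
A has the best pairwise record.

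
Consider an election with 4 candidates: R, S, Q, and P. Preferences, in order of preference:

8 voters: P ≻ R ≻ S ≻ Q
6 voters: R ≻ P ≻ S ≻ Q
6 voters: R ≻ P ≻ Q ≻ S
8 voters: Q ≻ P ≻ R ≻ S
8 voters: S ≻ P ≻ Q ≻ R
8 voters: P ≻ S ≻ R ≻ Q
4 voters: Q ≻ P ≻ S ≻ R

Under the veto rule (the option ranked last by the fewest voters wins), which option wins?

Last-place votes: R 12, S 14, Q 22, P 0.
P is ranked last by the fewest voters, so P wins.

P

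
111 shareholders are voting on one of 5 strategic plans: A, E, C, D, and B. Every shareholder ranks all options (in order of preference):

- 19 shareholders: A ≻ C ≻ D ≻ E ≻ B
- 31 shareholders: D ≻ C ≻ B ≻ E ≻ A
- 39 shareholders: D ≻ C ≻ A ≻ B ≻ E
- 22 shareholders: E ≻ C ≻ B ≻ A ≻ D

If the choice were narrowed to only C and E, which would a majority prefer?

Voters preferring C to E: 89; preferring E to C: 22.
C wins the head-to-head.

C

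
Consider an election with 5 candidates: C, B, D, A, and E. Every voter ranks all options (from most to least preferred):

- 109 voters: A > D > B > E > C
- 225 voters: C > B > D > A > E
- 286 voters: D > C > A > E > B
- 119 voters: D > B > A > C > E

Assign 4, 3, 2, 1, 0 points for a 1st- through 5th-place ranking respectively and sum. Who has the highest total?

D

C: 109·0 + 225·4 + 286·3 + 119·1 = 1877
B: 109·2 + 225·3 + 286·0 + 119·3 = 1250
D: 109·3 + 225·2 + 286·4 + 119·4 = 2397
A: 109·4 + 225·1 + 286·2 + 119·2 = 1471
E: 109·1 + 225·0 + 286·1 + 119·0 = 395
D has the highest Borda score (2397).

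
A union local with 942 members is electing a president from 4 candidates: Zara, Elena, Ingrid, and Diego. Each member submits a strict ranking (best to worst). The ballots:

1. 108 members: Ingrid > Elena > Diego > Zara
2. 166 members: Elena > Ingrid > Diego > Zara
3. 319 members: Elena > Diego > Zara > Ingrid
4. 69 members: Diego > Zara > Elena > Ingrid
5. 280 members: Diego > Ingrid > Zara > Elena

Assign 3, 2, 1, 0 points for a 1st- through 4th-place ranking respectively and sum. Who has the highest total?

Diego

Zara: 108·0 + 166·0 + 319·1 + 69·2 + 280·1 = 737
Elena: 108·2 + 166·3 + 319·3 + 69·1 + 280·0 = 1740
Ingrid: 108·3 + 166·2 + 319·0 + 69·0 + 280·2 = 1216
Diego: 108·1 + 166·1 + 319·2 + 69·3 + 280·3 = 1959
Diego has the highest Borda score (1959).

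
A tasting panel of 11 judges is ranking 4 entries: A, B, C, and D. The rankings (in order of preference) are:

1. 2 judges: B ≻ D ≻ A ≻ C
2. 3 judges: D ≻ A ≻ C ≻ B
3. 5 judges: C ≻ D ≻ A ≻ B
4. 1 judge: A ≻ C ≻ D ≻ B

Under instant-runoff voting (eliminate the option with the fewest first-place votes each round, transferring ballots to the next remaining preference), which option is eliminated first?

A

Round 1: A 1, B 2, C 5, D 3. Eliminate A.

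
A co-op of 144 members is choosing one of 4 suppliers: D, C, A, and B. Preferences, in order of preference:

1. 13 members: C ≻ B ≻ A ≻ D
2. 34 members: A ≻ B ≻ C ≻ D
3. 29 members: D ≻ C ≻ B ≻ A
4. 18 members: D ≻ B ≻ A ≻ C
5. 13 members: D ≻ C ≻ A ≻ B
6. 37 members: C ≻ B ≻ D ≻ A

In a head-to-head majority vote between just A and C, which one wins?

C

Voters preferring A to C: 52; preferring C to A: 92.
C wins the head-to-head.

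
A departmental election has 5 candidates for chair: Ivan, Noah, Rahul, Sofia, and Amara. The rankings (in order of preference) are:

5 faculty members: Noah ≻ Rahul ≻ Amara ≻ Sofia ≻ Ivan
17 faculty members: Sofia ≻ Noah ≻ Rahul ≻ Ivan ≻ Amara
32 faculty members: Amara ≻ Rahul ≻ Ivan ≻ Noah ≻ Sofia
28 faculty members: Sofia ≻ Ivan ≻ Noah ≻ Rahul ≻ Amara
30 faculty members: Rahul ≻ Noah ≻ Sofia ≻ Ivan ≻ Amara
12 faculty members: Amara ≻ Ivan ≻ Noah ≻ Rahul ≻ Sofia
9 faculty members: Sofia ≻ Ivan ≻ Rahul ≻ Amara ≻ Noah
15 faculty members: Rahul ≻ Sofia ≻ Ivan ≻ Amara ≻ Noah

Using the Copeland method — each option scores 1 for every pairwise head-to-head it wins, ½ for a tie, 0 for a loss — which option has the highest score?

Ivan: beats Noah and Amara; loses to Rahul and Sofia → score 2.
Noah: beats Sofia and Amara; loses to Ivan and Rahul → score 2.
Rahul: beats Ivan, Noah, Sofia, and Amara → score 4.
Sofia: beats Ivan and Amara; loses to Noah and Rahul → score 2.
Amara: loses to Ivan, Noah, Rahul, and Sofia → score 0.
Rahul has the best pairwise record.

Rahul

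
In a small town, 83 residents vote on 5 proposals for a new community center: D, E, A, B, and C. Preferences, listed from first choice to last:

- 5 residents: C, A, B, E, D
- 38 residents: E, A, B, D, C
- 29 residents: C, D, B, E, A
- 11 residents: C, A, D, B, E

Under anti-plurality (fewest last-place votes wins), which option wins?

B

Last-place votes: D 5, E 11, A 29, B 0, C 38.
B is ranked last by the fewest voters, so B wins.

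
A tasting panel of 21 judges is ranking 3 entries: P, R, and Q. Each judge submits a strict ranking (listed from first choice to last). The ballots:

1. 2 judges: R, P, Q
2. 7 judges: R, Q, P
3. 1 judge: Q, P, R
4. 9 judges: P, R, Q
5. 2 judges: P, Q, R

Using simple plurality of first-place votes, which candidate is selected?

P

First-place votes: P 11, R 9, Q 1.
P has the most first-place votes.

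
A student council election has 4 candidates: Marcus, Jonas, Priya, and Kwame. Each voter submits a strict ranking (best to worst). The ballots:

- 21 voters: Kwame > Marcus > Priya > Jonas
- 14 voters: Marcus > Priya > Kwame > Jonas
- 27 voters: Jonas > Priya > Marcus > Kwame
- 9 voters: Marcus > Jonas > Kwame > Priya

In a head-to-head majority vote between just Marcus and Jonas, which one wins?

Voters preferring Marcus to Jonas: 44; preferring Jonas to Marcus: 27.
Marcus wins the head-to-head.

Marcus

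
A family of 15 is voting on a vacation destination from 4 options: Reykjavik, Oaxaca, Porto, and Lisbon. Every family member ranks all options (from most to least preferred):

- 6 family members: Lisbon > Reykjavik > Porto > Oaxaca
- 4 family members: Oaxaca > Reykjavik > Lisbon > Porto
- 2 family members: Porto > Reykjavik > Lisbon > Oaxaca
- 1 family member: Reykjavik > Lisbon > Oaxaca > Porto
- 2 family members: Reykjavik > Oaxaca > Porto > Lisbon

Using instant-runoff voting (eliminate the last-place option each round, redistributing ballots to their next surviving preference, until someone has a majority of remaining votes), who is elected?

Round 1: Reykjavik 3, Oaxaca 4, Porto 2, Lisbon 6. Eliminate Porto.
Round 2: Reykjavik 5, Oaxaca 4, Lisbon 6. Eliminate Oaxaca.
Round 3: Reykjavik 9, Lisbon 6. Reykjavik has a majority.

Reykjavik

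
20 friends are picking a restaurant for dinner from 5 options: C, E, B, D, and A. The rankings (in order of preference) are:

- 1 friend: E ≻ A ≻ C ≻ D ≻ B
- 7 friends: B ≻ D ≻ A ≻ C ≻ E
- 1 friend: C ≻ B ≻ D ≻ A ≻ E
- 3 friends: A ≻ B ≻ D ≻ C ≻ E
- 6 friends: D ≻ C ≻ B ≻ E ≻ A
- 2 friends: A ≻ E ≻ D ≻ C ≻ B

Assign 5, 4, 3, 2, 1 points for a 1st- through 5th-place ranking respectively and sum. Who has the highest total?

D

C: 1·3 + 7·2 + 1·5 + 3·2 + 6·4 + 2·2 = 56
E: 1·5 + 7·1 + 1·1 + 3·1 + 6·2 + 2·4 = 36
B: 1·1 + 7·5 + 1·4 + 3·4 + 6·3 + 2·1 = 72
D: 1·2 + 7·4 + 1·3 + 3·3 + 6·5 + 2·3 = 78
A: 1·4 + 7·3 + 1·2 + 3·5 + 6·1 + 2·5 = 58
D has the highest Borda score (78).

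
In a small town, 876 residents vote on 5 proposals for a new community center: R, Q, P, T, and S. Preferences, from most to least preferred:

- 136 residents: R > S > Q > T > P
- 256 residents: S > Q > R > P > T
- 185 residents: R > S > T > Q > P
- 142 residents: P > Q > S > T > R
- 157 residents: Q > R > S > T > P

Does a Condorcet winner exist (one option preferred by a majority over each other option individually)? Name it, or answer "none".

Checking pairwise contests:
Q beats R 555–321.
S beats Q 577–299.
R beats P 734–142.
R beats T 734–142.
R beats S 478–398.
Every option loses at least one head-to-head, so there is no Condorcet winner.

none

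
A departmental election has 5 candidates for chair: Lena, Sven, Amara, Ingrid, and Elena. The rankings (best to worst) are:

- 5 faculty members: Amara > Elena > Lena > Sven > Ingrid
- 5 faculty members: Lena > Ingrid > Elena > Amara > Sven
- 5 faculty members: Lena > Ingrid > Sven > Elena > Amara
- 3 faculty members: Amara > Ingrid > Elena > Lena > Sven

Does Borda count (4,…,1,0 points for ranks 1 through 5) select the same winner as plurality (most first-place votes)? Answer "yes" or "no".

Borda — scores: Lena 53, Sven 15, Amara 37, Ingrid 39, Elena 36. Winner: Lena.
Plurality — first-place votes: Lena 10, Sven 0, Amara 8, Ingrid 0, Elena 0. Winner: Lena.
The two methods agree.

yes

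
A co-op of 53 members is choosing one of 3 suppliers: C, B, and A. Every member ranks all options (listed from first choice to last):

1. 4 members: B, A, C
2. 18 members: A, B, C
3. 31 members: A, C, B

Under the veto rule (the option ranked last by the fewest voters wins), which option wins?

A

Last-place votes: C 22, B 31, A 0.
A is ranked last by the fewest voters, so A wins.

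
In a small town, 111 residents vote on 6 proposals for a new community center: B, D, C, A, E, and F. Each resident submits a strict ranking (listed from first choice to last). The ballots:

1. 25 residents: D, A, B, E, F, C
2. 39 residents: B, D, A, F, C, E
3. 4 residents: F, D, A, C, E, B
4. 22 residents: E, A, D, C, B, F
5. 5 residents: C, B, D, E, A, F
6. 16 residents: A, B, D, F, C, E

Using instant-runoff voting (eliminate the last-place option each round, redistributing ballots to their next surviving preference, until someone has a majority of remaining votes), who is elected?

B

Round 1: B 39, D 25, C 5, A 16, E 22, F 4. Eliminate F.
Round 2: B 39, D 29, C 5, A 16, E 22. Eliminate C.
Round 3: B 44, D 29, A 16, E 22. Eliminate A.
Round 4: B 60, D 29, E 22. B has a majority.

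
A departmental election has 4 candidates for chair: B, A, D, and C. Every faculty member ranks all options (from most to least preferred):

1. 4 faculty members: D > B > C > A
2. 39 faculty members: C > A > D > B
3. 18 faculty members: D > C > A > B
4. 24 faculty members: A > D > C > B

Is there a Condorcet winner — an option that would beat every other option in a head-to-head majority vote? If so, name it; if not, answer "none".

none

Checking pairwise contests:
A beats B 81–4.
C beats A 61–24.
A beats D 63–22.
D beats C 46–39.
Every option loses at least one head-to-head, so there is no Condorcet winner.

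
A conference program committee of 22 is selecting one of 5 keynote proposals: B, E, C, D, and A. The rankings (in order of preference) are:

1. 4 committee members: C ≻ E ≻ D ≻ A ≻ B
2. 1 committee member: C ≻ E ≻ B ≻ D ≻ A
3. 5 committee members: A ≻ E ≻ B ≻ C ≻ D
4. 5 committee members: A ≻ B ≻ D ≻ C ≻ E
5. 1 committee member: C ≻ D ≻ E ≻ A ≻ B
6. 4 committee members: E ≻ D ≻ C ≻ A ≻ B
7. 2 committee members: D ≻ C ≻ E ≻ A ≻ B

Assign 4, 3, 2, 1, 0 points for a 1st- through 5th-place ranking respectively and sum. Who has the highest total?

E

B: 4·0 + 1·2 + 5·2 + 5·3 + 1·0 + 4·0 + 2·0 = 27
E: 4·3 + 1·3 + 5·3 + 5·0 + 1·2 + 4·4 + 2·2 = 52
C: 4·4 + 1·4 + 5·1 + 5·1 + 1·4 + 4·2 + 2·3 = 48
D: 4·2 + 1·1 + 5·0 + 5·2 + 1·3 + 4·3 + 2·4 = 42
A: 4·1 + 1·0 + 5·4 + 5·4 + 1·1 + 4·1 + 2·1 = 51
E has the highest Borda score (52).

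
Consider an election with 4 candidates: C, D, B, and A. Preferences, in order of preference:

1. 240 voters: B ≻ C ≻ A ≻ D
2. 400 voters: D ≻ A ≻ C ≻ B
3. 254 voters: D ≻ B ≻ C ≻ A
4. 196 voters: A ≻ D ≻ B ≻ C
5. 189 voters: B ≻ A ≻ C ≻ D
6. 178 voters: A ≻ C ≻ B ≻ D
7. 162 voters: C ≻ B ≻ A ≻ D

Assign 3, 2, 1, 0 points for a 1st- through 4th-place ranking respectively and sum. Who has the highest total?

A

C: 240·2 + 400·1 + 254·1 + 196·0 + 189·1 + 178·2 + 162·3 = 2165
D: 240·0 + 400·3 + 254·3 + 196·2 + 189·0 + 178·0 + 162·0 = 2354
B: 240·3 + 400·0 + 254·2 + 196·1 + 189·3 + 178·1 + 162·2 = 2493
A: 240·1 + 400·2 + 254·0 + 196·3 + 189·2 + 178·3 + 162·1 = 2702
A has the highest Borda score (2702).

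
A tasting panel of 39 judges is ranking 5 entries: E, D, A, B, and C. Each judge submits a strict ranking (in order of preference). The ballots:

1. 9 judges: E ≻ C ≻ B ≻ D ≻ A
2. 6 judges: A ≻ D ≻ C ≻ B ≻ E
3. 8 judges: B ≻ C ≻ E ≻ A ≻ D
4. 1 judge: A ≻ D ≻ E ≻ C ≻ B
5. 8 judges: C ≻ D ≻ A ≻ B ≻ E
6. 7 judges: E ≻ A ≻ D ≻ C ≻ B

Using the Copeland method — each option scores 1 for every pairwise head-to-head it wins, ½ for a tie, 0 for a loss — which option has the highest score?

E: beats D and A; loses to B and C → score 2.
D: beats B; loses to E, A, and C → score 1.
A: beats D and B; loses to E and C → score 2.
B: beats E; loses to D, A, and C → score 1.
C: beats E, D, A, and B → score 4.
C has the best pairwise record.

C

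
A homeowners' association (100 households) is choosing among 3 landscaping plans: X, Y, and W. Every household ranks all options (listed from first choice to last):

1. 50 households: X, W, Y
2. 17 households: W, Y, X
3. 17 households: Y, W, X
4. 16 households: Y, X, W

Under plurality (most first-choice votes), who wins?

X

First-place votes: X 50, Y 33, W 17.
X has the most first-place votes.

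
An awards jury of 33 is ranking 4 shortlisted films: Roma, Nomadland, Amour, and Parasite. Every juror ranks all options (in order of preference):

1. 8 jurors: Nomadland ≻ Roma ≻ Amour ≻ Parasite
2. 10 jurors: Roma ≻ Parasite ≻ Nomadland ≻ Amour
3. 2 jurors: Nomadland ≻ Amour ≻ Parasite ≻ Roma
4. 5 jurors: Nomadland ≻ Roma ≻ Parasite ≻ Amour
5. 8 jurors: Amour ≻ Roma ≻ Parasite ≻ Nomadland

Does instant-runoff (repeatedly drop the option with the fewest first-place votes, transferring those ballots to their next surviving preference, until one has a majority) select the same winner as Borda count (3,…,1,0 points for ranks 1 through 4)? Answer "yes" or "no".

yes

Instant-runoff — R1 Roma 10, Nomadland 15, Amour 8, Parasite 0 (Parasite out); R2 Roma 10, Nomadland 15, Amour 8 (Amour out); R3 Roma 18, Nomadland 15 (Roma winner). Winner: Roma.
Borda — scores: Roma 72, Nomadland 55, Amour 36, Parasite 35. Winner: Roma.
The two methods agree.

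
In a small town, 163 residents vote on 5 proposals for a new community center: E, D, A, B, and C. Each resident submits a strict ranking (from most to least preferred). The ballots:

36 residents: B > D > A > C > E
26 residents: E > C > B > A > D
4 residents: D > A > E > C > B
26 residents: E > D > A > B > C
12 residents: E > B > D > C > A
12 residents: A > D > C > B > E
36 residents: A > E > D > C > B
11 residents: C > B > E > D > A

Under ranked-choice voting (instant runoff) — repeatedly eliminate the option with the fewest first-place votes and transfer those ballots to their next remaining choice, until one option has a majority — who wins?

Round 1: E 64, D 4, A 48, B 36, C 11. Eliminate D.
Round 2: E 64, A 52, B 36, C 11. Eliminate C.
Round 3: E 64, A 52, B 47. Eliminate B.
Round 4: E 75, A 88. A has a majority.

A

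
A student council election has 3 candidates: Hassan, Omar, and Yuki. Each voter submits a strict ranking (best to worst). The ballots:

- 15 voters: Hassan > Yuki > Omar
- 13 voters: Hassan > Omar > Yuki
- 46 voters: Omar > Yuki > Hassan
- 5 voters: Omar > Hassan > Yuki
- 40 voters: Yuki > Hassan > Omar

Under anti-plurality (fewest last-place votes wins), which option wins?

Last-place votes: Hassan 46, Omar 55, Yuki 18.
Yuki is ranked last by the fewest voters, so Yuki wins.

Yuki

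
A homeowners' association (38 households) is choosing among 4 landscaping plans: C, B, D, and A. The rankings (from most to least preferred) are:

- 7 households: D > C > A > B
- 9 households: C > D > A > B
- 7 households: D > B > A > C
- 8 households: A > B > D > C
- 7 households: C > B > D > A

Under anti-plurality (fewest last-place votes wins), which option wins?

Last-place votes: C 15, B 16, D 0, A 7.
D is ranked last by the fewest voters, so D wins.

D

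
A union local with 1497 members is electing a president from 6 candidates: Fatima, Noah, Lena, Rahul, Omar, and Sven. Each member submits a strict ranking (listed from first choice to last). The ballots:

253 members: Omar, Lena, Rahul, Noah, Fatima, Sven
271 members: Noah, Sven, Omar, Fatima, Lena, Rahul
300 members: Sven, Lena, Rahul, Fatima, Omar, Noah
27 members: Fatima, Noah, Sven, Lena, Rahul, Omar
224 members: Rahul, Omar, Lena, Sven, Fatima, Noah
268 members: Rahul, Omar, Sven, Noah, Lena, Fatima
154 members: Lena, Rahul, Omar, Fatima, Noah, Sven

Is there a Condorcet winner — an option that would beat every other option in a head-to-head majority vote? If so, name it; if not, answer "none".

none

Checking pairwise contests:
Noah beats Fatima 792–705.
Lena beats Noah 931–566.
Omar beats Lena 1016–481.
Lena beats Rahul 1005–492.
Rahul beats Omar 973–524.
Rahul beats Sven 899–598.
Every option loses at least one head-to-head, so there is no Condorcet winner.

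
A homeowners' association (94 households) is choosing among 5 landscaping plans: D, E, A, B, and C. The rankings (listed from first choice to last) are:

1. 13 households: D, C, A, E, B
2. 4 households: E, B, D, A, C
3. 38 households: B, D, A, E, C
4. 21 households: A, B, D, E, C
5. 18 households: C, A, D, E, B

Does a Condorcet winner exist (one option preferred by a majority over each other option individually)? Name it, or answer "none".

Checking pairwise contests:
B beats D 63–31.
D beats E 90–4.
D beats A 55–39.
A beats B 52–42.
D beats C 76–18.
Every option loses at least one head-to-head, so there is no Condorcet winner.

none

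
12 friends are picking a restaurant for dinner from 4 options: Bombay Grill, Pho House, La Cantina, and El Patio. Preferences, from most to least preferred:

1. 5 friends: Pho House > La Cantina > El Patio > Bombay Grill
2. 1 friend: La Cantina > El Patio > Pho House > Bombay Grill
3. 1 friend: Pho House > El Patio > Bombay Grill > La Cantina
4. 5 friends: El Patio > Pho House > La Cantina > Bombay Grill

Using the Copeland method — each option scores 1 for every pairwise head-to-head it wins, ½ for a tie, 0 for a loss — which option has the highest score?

Bombay Grill: loses to Pho House, La Cantina, and El Patio → score 0.
Pho House: beats Bombay Grill and La Cantina; ties El Patio → score 2.5.
La Cantina: beats Bombay Grill; ties El Patio; loses to Pho House → score 1.5.
El Patio: beats Bombay Grill; ties Pho House and La Cantina → score 2.
Pho House has the best pairwise record.

Pho House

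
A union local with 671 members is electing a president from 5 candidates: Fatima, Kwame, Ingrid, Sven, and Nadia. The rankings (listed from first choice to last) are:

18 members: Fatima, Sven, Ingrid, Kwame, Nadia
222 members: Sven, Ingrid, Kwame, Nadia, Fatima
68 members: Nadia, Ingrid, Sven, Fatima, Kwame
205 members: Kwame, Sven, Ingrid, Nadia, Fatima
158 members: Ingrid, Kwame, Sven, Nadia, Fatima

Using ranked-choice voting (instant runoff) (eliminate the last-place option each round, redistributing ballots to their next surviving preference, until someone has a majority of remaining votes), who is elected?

Sven

Round 1: Fatima 18, Kwame 205, Ingrid 158, Sven 222, Nadia 68. Eliminate Fatima.
Round 2: Kwame 205, Ingrid 158, Sven 240, Nadia 68. Eliminate Nadia.
Round 3: Kwame 205, Ingrid 226, Sven 240. Eliminate Kwame.
Round 4: Ingrid 226, Sven 445. Sven has a majority.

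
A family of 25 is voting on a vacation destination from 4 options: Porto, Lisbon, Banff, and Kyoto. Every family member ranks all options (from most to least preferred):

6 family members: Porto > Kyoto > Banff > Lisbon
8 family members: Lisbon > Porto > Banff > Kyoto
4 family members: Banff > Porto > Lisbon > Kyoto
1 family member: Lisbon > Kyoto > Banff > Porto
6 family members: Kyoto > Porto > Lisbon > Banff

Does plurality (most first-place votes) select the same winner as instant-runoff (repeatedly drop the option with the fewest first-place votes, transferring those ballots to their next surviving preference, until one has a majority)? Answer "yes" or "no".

no

Plurality — first-place votes: Porto 6, Lisbon 9, Banff 4, Kyoto 6. Winner: Lisbon.
Instant-runoff — R1 Porto 6, Lisbon 9, Banff 4, Kyoto 6 (Banff out); R2 Porto 10, Lisbon 9, Kyoto 6 (Kyoto out); R3 Porto 16, Lisbon 9 (Porto winner). Winner: Porto.
The two methods disagree.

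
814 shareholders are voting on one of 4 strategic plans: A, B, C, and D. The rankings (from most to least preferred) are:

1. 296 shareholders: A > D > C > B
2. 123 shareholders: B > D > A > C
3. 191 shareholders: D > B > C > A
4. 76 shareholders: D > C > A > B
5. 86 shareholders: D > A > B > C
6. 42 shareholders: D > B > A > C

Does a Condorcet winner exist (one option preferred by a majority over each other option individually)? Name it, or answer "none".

D

D vs A: 518–296 for D.
D vs B: 691–123 for D.
D vs C: 814–0 for D.
D beats every other option head-to-head.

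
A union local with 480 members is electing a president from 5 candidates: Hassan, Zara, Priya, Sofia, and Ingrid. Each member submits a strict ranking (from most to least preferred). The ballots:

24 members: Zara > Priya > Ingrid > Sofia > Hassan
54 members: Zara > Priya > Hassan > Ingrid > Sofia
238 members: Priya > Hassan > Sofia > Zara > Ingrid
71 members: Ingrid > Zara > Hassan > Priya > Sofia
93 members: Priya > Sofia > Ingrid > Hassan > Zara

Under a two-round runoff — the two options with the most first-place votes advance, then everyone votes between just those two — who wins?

Priya

Round 1 first-place votes: Hassan 0, Zara 78, Priya 331, Sofia 0, Ingrid 71.
Priya and Zara advance.
Runoff: Priya is preferred to Zara by 331 voters; Zara by 149.
Priya wins the runoff.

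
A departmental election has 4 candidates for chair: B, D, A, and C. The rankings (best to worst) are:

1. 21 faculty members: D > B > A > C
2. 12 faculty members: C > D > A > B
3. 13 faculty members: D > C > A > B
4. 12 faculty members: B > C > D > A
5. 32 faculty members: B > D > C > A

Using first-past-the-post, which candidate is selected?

B

First-place votes: B 44, D 34, A 0, C 12.
B has the most first-place votes.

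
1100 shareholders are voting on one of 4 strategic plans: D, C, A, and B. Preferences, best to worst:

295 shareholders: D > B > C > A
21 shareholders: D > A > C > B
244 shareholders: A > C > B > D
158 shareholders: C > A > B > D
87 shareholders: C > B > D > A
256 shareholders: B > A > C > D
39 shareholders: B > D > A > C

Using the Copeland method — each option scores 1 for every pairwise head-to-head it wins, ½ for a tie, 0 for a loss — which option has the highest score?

B

D: loses to C, A, and B → score 0.
C: beats D; loses to A and B → score 1.
A: beats D and C; loses to B → score 2.
B: beats D, C, and A → score 3.
B has the best pairwise record.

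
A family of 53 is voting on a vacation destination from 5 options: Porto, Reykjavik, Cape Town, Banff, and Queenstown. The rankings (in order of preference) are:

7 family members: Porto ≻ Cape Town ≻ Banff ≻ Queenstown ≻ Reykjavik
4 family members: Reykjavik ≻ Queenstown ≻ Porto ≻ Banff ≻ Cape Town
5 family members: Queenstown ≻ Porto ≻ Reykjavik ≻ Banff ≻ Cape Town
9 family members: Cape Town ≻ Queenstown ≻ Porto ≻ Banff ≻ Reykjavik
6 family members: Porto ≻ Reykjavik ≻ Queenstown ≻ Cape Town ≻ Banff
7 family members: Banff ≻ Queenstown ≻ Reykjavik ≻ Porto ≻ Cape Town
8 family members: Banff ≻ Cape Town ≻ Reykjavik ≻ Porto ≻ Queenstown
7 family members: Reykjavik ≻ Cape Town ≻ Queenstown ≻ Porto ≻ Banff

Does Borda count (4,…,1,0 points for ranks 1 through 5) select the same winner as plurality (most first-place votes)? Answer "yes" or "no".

no

Borda — scores: Porto 115, Reykjavik 102, Cape Town 108, Banff 92, Queenstown 113. Winner: Porto.
Plurality — first-place votes: Porto 13, Reykjavik 11, Cape Town 9, Banff 15, Queenstown 5. Winner: Banff.
The two methods disagree.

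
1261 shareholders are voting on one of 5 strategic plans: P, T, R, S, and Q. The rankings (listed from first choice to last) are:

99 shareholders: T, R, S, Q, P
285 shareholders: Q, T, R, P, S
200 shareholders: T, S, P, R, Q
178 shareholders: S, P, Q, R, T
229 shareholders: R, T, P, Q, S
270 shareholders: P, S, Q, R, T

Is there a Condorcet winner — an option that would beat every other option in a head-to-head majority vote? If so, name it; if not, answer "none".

none

Checking pairwise contests:
T beats P 813–448.
R beats T 677–584.
P beats R 648–613.
P beats S 784–477.
P beats Q 877–384.
Every option loses at least one head-to-head, so there is no Condorcet winner.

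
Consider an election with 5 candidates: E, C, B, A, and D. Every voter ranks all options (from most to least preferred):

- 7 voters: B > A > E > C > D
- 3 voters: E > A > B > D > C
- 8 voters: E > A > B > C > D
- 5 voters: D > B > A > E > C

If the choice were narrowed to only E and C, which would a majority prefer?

E

Voters preferring E to C: 23; preferring C to E: 0.
E wins the head-to-head.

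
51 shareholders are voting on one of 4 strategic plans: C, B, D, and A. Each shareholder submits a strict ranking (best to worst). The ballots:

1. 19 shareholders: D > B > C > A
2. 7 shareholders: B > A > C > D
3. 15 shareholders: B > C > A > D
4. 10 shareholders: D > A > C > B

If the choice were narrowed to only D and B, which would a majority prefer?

Voters preferring D to B: 29; preferring B to D: 22.
D wins the head-to-head.

D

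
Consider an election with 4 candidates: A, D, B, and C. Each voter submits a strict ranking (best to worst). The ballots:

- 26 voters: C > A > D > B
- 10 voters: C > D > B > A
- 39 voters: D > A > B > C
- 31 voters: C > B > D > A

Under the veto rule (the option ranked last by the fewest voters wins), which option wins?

Last-place votes: A 41, D 0, B 26, C 39.
D is ranked last by the fewest voters, so D wins.

D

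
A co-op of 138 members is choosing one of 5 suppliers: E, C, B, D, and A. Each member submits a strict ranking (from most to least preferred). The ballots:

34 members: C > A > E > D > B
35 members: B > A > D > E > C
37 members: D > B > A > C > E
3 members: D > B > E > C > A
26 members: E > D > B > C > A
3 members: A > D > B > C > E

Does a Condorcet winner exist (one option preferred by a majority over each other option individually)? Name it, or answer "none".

none

Checking pairwise contests:
C beats E 74–64.
B beats C 104–34.
D beats B 103–35.
A beats D 72–66.
B beats A 101–37.
Every option loses at least one head-to-head, so there is no Condorcet winner.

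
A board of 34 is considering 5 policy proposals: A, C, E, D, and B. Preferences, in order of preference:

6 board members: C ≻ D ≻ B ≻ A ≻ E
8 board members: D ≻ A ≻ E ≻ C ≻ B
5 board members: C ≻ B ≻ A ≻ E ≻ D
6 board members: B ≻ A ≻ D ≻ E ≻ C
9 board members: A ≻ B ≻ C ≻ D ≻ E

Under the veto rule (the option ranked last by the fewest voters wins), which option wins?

A

Last-place votes: A 0, C 6, E 15, D 5, B 8.
A is ranked last by the fewest voters, so A wins.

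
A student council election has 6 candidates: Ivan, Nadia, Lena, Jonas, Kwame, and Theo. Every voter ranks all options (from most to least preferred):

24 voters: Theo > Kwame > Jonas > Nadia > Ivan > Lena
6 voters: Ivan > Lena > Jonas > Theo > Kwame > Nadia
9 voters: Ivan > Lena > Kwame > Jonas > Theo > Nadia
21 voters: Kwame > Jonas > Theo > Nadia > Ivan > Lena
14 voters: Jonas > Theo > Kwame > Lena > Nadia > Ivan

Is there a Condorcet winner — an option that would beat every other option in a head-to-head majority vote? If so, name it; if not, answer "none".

none

Checking pairwise contests:
Nadia beats Ivan 59–15.
Jonas beats Nadia 74–0.
Ivan beats Lena 60–14.
Kwame beats Jonas 54–20.
Theo beats Kwame 44–30.
Jonas beats Theo 50–24.
Every option loses at least one head-to-head, so there is no Condorcet winner.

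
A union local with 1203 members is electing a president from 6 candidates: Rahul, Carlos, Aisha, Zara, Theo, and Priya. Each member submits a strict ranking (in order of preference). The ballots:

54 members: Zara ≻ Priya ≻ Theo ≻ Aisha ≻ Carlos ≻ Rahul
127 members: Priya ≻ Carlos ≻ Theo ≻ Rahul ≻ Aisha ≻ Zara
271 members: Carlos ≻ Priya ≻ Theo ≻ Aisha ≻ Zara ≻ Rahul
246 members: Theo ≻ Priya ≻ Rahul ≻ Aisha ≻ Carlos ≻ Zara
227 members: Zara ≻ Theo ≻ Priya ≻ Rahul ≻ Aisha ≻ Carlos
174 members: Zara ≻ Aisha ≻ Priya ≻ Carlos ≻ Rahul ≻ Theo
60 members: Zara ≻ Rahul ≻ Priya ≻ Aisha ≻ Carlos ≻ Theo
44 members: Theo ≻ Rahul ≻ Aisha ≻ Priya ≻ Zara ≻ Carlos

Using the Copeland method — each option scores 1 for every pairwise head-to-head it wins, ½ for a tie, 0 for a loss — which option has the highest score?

Rahul: beats Aisha; loses to Carlos, Zara, Theo, and Priya → score 1.
Carlos: beats Rahul, Zara, and Theo; loses to Aisha and Priya → score 3.
Aisha: beats Carlos and Zara; loses to Rahul, Theo, and Priya → score 2.
Zara: beats Rahul; loses to Carlos, Aisha, Theo, and Priya → score 1.
Theo: beats Rahul, Aisha, and Zara; loses to Carlos and Priya → score 3.
Priya: beats Rahul, Carlos, Aisha, Zara, and Theo → score 5.
Priya has the best pairwise record.

Priya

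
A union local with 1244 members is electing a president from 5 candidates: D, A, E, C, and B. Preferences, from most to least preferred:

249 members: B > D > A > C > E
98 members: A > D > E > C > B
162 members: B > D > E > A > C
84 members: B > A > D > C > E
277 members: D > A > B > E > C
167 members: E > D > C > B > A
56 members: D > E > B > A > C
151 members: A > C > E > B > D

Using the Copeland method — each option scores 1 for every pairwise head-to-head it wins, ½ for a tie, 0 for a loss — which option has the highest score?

D: beats A, E, and C; loses to B → score 3.
A: beats E and C; loses to D and B → score 2.
E: beats C; loses to D, A, and B → score 1.
C: loses to D, A, E, and B → score 0.
B: beats D, A, E, and C → score 4.
B has the best pairwise record.

B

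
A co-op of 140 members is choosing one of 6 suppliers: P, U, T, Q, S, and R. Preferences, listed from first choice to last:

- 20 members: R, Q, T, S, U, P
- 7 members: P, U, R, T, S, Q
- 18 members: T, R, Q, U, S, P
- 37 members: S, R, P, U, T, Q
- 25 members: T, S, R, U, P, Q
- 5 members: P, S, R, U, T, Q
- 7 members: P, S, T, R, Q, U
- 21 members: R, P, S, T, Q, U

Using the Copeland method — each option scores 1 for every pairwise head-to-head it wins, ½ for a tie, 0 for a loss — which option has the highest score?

P: beats U, T, and Q; loses to S and R → score 3.
U: beats Q; loses to P, T, S, and R → score 1.
T: beats U and Q; ties S; loses to P and R → score 2.5.
Q: loses to P, U, T, S, and R → score 0.
S: beats P, U, Q, and R; ties T → score 4.5.
R: beats P, U, T, and Q; loses to S → score 4.
S has the best pairwise record.

S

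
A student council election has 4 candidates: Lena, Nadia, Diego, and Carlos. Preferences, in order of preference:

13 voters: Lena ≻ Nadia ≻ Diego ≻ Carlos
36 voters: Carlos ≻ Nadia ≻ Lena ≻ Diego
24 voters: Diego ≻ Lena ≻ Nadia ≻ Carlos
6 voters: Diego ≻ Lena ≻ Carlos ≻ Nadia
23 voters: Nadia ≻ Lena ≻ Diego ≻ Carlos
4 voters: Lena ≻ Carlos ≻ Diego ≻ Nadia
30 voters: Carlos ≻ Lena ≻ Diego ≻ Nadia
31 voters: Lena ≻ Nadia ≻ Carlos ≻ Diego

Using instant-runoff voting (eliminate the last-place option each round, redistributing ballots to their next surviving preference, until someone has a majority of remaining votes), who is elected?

Lena

Round 1: Lena 48, Nadia 23, Diego 30, Carlos 66. Eliminate Nadia.
Round 2: Lena 71, Diego 30, Carlos 66. Eliminate Diego.
Round 3: Lena 101, Carlos 66. Lena has a majority.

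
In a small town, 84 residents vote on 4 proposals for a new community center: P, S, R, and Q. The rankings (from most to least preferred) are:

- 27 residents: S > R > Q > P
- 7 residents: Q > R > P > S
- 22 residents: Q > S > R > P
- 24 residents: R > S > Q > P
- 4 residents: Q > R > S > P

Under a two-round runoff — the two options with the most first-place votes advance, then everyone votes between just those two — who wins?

S

Round 1 first-place votes: P 0, S 27, R 24, Q 33.
Q and S advance.
Runoff: Q is preferred to S by 33 voters; S by 51.
S wins the runoff.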